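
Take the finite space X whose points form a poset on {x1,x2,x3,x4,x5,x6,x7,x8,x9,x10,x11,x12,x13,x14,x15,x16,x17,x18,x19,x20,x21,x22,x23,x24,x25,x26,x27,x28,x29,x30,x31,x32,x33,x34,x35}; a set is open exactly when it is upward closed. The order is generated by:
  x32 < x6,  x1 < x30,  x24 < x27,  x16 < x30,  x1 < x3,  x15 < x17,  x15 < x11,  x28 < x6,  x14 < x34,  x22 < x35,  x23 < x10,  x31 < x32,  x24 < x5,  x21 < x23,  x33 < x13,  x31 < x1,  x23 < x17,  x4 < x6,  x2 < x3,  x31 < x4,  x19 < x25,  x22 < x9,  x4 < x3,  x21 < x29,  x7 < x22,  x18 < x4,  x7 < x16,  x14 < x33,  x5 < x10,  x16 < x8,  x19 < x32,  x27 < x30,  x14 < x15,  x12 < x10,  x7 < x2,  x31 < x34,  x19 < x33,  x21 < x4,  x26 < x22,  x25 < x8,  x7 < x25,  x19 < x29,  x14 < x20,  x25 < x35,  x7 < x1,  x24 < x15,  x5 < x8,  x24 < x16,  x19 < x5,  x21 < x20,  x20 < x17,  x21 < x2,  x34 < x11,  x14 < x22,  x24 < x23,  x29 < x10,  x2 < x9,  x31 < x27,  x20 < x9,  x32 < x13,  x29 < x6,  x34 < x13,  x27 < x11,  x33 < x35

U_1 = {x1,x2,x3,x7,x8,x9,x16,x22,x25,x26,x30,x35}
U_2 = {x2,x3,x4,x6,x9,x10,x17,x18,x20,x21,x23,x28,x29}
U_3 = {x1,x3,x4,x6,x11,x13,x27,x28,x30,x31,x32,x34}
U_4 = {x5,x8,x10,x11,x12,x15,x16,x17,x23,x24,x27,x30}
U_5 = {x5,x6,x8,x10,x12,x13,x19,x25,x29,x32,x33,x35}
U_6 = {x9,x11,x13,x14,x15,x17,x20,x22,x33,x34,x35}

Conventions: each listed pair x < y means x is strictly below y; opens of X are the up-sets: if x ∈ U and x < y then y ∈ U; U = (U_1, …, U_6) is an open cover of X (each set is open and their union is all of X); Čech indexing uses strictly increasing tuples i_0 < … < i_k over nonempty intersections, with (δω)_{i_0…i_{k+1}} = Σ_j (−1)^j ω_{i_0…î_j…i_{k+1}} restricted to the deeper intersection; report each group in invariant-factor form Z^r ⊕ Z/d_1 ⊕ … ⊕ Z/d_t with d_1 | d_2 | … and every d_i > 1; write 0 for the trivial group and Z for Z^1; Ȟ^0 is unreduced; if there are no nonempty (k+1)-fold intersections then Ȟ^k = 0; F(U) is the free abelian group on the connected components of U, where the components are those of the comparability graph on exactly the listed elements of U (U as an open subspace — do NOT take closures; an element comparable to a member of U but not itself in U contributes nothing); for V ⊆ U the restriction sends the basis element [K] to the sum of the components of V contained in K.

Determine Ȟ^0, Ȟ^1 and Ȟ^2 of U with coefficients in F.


Ȟ^0 = Z, Ȟ^1 = 0, Ȟ^2 = Z/2

nonempty overlaps:
  U12={x2,x3,x9} U13={x1,x3,x30} U14={x8,x16,x30} U15={x8,x25,x35} U16={x9,x22,x35} U23={x3,x4,x6,x28} U24={x10,x17,x23} U25={x6,x10,x29} U26={x9,x17,x20} U34={x11,x27,x30} U35={x6,x13,x32} U36={x11,x13,x34} U45={x5,x8,x10,x12} U46={x11,x15,x17} U56={x13,x33,x35}
  U123={x3} U126={x9} U134={x30} U145={x8} U156={x35} U235={x6} U245={x10} U246={x17} U346={x11} U356={x13}
components per intersection:
  U1: {x1,x2,x3,x7,x8,x9,x16,x22,x25,x26,x30,x35}
  U2: {x2,x3,x4,x6,x9,x10,x17,x18,x20,x21,x23,x28,x29}
  U3: {x1,x3,x4,x6,x11,x13,x27,x28,x30,x31,x32,x34}
  U4: {x5,x8,x10,x11,x12,x15,x16,x17,x23,x24,x27,x30}
  U5: {x5,x6,x8,x10,x12,x13,x19,x25,x29,x32,x33,x35}
  U6: {x9,x11,x13,x14,x15,x17,x20,x22,x33,x34,x35}
  U12: {x2,x3,x9}
  U13: {x1,x3,x30}
  U14: {x8,x16,x30}
  U15: {x8,x25,x35}
  U16: {x9,x22,x35}
  U23: {x3,x4,x6,x28}
  U24: {x10,x17,x23}
  U25: {x6,x10,x29}
  U26: {x9,x17,x20}
  U34: {x11,x27,x30}
  U35: {x6,x13,x32}
  U36: {x11,x13,x34}
  U45: {x5,x8,x10,x12}
  U46: {x11,x15,x17}
  U56: {x13,x33,x35}
  U123: {x3}
  U126: {x9}
  U134: {x30}
  U145: {x8}
  U156: {x35}
  U235: {x6}
  U245: {x10}
  U246: {x17}
  U346: {x11}
  U356: {x13}
C dims 6,15,10; δ0: rk 5, SNF 1^5; δ1: rk 10, SNF 1^9·2
degree 0: 6−5−0 = 1 → Ȟ^0 ≅ Z
degree 1: 15−10−5 = 0 → Ȟ^1 ≅ 0
degree 2: 10−0−10 = 0 plus torsion [2] → Ȟ^2 ≅ Z/2


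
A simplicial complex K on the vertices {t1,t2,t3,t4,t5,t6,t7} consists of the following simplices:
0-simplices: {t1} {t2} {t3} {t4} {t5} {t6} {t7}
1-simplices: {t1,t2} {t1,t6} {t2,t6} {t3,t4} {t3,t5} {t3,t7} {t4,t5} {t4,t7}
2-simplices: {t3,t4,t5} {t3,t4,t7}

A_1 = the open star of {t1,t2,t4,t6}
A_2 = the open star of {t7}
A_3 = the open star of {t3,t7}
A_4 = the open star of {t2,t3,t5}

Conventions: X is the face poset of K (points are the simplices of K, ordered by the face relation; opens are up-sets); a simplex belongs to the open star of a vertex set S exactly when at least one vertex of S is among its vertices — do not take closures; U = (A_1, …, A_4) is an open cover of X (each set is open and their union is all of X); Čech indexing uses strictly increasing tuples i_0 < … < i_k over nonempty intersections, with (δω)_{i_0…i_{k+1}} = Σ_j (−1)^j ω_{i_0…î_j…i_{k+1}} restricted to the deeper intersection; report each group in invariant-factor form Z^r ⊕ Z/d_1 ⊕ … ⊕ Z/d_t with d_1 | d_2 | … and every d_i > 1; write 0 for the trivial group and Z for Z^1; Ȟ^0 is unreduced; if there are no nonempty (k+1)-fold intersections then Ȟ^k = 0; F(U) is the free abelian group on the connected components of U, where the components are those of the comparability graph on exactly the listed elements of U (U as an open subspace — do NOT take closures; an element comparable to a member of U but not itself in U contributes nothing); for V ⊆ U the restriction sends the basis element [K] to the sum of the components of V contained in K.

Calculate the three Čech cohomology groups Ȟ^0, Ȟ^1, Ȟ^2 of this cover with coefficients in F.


nonempty overlaps:
  A1={{t1},{t2},{t4},{t6},{t1,t2},{t1,t6},{t2,t6},{t3,t4},{t4,t5},{t4,t7},{t3,t4,t5},{t3,t4,t7}} A2={{t7},{t3,t7},{t4,t7},{t3,t4,t7}} A3={{t3},{t7},{t3,t4},{t3,t5},{t3,t7},{t4,t7},{t3,t4,t5},{t3,t4,t7}} A4={{t2},{t3},{t5},{t1,t2},{t2,t6},{t3,t4},{t3,t5},{t3,t7},{t4,t5},{t3,t4,t5},{t3,t4,t7}}
  A12={{t4,t7},{t3,t4,t7}} A13={{t3,t4},{t4,t7},{t3,t4,t5},{t3,t4,t7}} A14={{t2},{t1,t2},{t2,t6},{t3,t4},{t4,t5},{t3,t4,t5},{t3,t4,t7}} A23={{t7},{t3,t7},{t4,t7},{t3,t4,t7}} A24={{t3,t7},{t3,t4,t7}} A34={{t3},{t3,t4},{t3,t5},{t3,t7},{t3,t4,t5},{t3,t4,t7}}
  A123={{t4,t7},{t3,t4,t7}} A124={{t3,t4,t7}} A134={{t3,t4},{t3,t4,t5},{t3,t4,t7}} A234={{t3,t7},{t3,t4,t7}}
  A1234={{t3,t4,t7}}
components per intersection:
  A1: {{t1},{t2},{t6},{t1,t2},{t1,t6},{t2,t6}} {{t4},{t3,t4},{t4,t5},{t4,t7},{t3,t4,t5},{t3,t4,t7}}
  A2: {{t7},{t3,t7},{t4,t7},{t3,t4,t7}}
  A3: {{t3},{t7},{t3,t4},{t3,t5},{t3,t7},{t4,t7},{t3,t4,t5},{t3,t4,t7}}
  A4: {{t2},{t1,t2},{t2,t6}} {{t3},{t5},{t3,t4},{t3,t5},{t3,t7},{t4,t5},{t3,t4,t5},{t3,t4,t7}}
  A12: {{t4,t7},{t3,t4,t7}}
  A13: {{t3,t4},{t4,t7},{t3,t4,t5},{t3,t4,t7}}
  A14: {{t2},{t1,t2},{t2,t6}} {{t3,t4},{t4,t5},{t3,t4,t5},{t3,t4,t7}}
  A23: {{t7},{t3,t7},{t4,t7},{t3,t4,t7}}
  A24: {{t3,t7},{t3,t4,t7}}
  A34: {{t3},{t3,t4},{t3,t5},{t3,t7},{t3,t4,t5},{t3,t4,t7}}
  A123: {{t4,t7},{t3,t4,t7}}
  A124: {{t3,t4,t7}}
  A134: {{t3,t4},{t3,t4,t5},{t3,t4,t7}}
  A234: {{t3,t7},{t3,t4,t7}}
  A1234: {{t3,t4,t7}}
C dims 6,7,4,1; δ0: rk 4, SNF 1^4; δ1: rk 3, SNF 1^3; δ2: rk 1, SNF 1^1
degree 0: 6−4−0 = 2 → Ȟ^0 ≅ Z^2
degree 1: 7−3−4 = 0 → Ȟ^1 ≅ 0
degree 2: 4−1−3 = 0 → Ȟ^2 ≅ 0

Ȟ^0(U;F) ≅ Z^2,  Ȟ^1(U;F) ≅ 0,  Ȟ^2(U;F) ≅ 0


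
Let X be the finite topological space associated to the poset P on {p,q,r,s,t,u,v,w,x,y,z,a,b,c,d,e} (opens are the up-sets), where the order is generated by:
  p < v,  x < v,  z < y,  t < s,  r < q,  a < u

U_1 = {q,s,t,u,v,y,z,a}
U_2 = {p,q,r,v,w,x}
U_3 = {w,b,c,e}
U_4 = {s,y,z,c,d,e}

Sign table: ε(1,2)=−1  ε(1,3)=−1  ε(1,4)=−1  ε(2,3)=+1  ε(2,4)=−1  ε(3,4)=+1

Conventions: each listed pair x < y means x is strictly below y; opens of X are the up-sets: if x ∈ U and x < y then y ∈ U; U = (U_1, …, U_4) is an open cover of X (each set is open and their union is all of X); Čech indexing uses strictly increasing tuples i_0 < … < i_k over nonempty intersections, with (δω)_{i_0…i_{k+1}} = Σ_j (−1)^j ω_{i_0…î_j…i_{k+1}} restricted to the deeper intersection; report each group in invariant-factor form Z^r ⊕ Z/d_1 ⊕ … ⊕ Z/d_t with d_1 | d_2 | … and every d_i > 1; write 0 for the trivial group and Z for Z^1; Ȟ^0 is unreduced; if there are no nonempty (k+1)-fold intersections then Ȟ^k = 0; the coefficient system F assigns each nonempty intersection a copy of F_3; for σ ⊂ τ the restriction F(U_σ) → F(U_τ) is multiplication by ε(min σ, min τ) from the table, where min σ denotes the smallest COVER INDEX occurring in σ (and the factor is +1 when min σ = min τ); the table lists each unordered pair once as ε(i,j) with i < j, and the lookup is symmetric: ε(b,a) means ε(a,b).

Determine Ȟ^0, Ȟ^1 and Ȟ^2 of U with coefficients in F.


Ȟ^0 ≅ Z/3, Ȟ^1 ≅ Z/3, Ȟ^2 ≅ 0

nonempty intersections:
  U12={q,v} U14={s,y,z} U23={w} U34={c,e}
C dims 4,4; δ0: rk_F3 3
Ȟ^0: (4−3)−0=1 ⇒ Z/3
Ȟ^1: (4−0)−3=1 ⇒ Z/3
Ȟ^2: (0−0)−0=0 ⇒ 0


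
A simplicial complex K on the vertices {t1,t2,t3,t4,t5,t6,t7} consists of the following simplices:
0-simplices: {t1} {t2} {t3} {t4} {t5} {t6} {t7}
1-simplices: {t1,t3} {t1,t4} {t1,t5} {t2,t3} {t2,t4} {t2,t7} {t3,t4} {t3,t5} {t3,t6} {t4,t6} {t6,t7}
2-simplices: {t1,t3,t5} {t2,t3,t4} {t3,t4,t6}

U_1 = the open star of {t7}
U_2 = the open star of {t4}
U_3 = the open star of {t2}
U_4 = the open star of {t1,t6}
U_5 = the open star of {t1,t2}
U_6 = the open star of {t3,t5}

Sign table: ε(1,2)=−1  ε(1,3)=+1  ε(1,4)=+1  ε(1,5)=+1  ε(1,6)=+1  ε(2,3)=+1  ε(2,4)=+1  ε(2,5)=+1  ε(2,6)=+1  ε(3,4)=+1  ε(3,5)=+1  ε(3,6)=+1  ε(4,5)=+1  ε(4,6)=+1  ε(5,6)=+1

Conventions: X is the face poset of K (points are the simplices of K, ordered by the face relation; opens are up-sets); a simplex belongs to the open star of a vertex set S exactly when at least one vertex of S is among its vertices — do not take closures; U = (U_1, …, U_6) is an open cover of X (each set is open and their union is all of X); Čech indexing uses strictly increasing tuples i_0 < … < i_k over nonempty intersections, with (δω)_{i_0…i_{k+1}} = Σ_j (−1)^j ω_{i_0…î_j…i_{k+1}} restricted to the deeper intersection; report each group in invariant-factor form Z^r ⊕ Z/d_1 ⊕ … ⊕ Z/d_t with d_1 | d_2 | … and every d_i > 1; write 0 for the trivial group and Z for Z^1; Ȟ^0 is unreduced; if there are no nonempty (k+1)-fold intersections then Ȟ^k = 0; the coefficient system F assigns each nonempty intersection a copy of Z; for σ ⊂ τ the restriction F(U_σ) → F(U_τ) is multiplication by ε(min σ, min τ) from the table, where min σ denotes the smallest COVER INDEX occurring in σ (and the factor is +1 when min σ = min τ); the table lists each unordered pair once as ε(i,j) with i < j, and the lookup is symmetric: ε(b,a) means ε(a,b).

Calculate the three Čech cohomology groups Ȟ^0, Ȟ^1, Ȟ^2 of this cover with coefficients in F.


nonempty overlaps:
  U1={{t7},{t2,t7},{t6,t7}} U2={{t4},{t1,t4},{t2,t4},{t3,t4},{t4,t6},{t2,t3,t4},{t3,t4,t6}} U3={{t2},{t2,t3},{t2,t4},{t2,t7},{t2,t3,t4}} U4={{t1},{t6},{t1,t3},{t1,t4},{t1,t5},{t3,t6},{t4,t6},{t6,t7},{t1,t3,t5},{t3,t4,t6}} U5={{t1},{t2},{t1,t3},{t1,t4},{t1,t5},{t2,t3},{t2,t4},{t2,t7},{t1,t3,t5},{t2,t3,t4}} U6={{t3},{t5},{t1,t3},{t1,t5},{t2,t3},{t3,t4},{t3,t5},{t3,t6},{t1,t3,t5},{t2,t3,t4},{t3,t4,t6}}
  U13={{t2,t7}} U14={{t6,t7}} U15={{t2,t7}} U23={{t2,t4},{t2,t3,t4}} U24={{t1,t4},{t4,t6},{t3,t4,t6}} U25={{t1,t4},{t2,t4},{t2,t3,t4}} U26={{t3,t4},{t2,t3,t4},{t3,t4,t6}} U35={{t2},{t2,t3},{t2,t4},{t2,t7},{t2,t3,t4}} U36={{t2,t3},{t2,t3,t4}} U45={{t1},{t1,t3},{t1,t4},{t1,t5},{t1,t3,t5}} U46={{t1,t3},{t1,t5},{t3,t6},{t1,t3,t5},{t3,t4,t6}} U56={{t1,t3},{t1,t5},{t2,t3},{t1,t3,t5},{t2,t3,t4}}
  U135={{t2,t7}} U235={{t2,t4},{t2,t3,t4}} U236={{t2,t3,t4}} U245={{t1,t4}} U246={{t3,t4,t6}} U256={{t2,t3,t4}} U356={{t2,t3},{t2,t3,t4}} U456={{t1,t3},{t1,t5},{t1,t3,t5}}
  U2356={{t2,t3,t4}}
C dims 6,12,8,1; δ0: rk 5, SNF 1^5; δ1: rk 6, SNF 1^6; δ2: rk 1, SNF 1^1
degree 0: 6−5−0 = 1 → Ȟ^0 ≅ Z
degree 1: 12−6−5 = 1 → Ȟ^1 ≅ Z
degree 2: 8−1−6 = 1 → Ȟ^2 ≅ Z

Ȟ^0 ≅ Z, Ȟ^1 ≅ Z, Ȟ^2 ≅ Z


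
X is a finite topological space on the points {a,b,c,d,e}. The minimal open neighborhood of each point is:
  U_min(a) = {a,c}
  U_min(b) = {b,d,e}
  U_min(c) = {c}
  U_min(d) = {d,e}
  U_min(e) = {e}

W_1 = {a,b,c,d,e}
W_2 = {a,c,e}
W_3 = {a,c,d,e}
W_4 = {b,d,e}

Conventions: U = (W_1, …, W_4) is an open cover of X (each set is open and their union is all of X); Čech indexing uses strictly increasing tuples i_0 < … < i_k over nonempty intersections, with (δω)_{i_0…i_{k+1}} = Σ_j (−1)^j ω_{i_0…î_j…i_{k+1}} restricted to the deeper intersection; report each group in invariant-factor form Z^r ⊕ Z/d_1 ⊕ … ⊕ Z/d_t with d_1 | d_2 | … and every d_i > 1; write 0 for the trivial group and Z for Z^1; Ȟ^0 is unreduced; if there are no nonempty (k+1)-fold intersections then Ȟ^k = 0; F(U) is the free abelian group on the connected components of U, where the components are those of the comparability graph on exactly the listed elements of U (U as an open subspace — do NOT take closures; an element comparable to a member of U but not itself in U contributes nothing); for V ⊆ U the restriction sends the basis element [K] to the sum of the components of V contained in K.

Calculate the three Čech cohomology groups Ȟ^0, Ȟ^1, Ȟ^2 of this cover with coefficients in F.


Ȟ^0(U;F) ≅ Z^2,  Ȟ^1(U;F) ≅ 0,  Ȟ^2(U;F) ≅ 0

nerve simplices:
  W12={a,c,e} W13={a,c,d,e} W14={b,d,e} W23={a,c,e} W24={e} W34={d,e}
  W123={a,c,e} W124={e} W134={d,e} W234={e}
  W1234={e}
components per intersection:
  W1: {a,c} {b,d,e}
  W2: {a,c} {e}
  W3: {a,c} {d,e}
  W4: {b,d,e}
  W12: {a,c} {e}
  W13: {a,c} {d,e}
  W14: {b,d,e}
  W23: {a,c} {e}
  W24: {e}
  W34: {d,e}
  W123: {a,c} {e}
  W124: {e}
  W134: {d,e}
  W234: {e}
  W1234: {e}
C dims 7,9,5,1; δ0: rk 5, SNF 1^5; δ1: rk 4, SNF 1^4; δ2: rk 1, SNF 1^1
degree 0: 7−5−0 = 2 → Ȟ^0 ≅ Z^2
degree 1: 9−4−5 = 0 → Ȟ^1 ≅ 0
degree 2: 5−1−4 = 0 → Ȟ^2 ≅ 0


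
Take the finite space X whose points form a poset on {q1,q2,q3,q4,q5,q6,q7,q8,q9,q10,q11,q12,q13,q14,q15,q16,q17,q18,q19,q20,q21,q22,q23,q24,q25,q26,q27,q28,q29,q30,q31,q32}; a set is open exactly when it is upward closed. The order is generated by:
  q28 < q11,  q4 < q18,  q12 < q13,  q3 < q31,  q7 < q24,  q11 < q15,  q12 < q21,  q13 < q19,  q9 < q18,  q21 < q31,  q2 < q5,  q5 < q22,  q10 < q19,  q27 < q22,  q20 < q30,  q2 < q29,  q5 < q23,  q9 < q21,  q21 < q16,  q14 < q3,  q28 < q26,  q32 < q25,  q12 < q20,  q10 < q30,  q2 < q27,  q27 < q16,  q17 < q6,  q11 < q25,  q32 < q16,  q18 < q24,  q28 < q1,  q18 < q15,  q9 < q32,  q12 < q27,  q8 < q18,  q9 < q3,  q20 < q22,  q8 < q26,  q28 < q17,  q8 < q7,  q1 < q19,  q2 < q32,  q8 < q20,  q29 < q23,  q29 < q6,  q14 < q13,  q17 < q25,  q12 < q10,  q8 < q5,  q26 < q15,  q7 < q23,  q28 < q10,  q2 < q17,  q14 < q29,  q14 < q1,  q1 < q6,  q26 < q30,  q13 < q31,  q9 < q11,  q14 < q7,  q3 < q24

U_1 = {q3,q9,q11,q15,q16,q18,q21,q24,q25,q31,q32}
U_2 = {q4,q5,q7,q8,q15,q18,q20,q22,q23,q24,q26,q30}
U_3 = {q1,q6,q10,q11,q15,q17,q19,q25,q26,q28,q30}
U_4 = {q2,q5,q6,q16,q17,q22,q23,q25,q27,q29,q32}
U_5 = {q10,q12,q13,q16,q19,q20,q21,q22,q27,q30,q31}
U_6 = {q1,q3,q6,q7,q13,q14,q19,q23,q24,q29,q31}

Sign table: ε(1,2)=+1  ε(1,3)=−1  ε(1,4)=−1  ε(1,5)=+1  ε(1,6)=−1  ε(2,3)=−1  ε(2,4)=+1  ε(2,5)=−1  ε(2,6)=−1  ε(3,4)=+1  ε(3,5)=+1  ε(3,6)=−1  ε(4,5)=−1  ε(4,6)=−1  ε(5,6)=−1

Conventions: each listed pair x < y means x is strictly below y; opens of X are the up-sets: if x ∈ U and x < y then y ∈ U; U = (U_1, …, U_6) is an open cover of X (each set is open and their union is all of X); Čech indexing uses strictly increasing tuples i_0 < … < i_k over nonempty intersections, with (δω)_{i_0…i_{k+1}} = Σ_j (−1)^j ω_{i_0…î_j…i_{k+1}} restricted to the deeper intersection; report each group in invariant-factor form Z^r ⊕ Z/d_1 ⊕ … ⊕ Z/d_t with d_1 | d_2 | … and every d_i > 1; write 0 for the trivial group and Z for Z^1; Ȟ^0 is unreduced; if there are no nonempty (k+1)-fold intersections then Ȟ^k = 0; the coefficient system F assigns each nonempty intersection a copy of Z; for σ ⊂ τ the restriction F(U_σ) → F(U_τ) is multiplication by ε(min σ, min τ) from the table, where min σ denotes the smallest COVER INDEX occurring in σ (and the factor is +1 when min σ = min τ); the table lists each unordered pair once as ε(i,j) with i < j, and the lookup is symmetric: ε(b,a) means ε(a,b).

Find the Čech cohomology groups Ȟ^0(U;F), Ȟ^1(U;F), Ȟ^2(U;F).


nerve simplices:
  U12={q15,q18,q24} U13={q11,q15,q25} U14={q16,q25,q32} U15={q16,q21,q31} U16={q3,q24,q31} U23={q15,q26,q30} U24={q5,q22,q23} U25={q20,q22,q30} U26={q7,q23,q24} U34={q6,q17,q25} U35={q10,q19,q30} U36={q1,q6,q19} U45={q16,q22,q27} U46={q6,q23,q29} U56={q13,q19,q31}
  U123={q15} U126={q24} U134={q25} U145={q16} U156={q31} U235={q30} U245={q22} U246={q23} U346={q6} U356={q19}
C dims 6,15,10; δ0: rk 6, SNF 1^5·2; δ1: rk 9, SNF 1^9
degree 0: 6−6−0 = 0 → Ȟ^0 ≅ 0
degree 1: 15−9−6 = 0 plus torsion [2] → Ȟ^1 ≅ Z/2
degree 2: 10−0−9 = 1 → Ȟ^2 ≅ Z

Ȟ^0 ≅ 0, Ȟ^1 ≅ Z/2, Ȟ^2 ≅ Z


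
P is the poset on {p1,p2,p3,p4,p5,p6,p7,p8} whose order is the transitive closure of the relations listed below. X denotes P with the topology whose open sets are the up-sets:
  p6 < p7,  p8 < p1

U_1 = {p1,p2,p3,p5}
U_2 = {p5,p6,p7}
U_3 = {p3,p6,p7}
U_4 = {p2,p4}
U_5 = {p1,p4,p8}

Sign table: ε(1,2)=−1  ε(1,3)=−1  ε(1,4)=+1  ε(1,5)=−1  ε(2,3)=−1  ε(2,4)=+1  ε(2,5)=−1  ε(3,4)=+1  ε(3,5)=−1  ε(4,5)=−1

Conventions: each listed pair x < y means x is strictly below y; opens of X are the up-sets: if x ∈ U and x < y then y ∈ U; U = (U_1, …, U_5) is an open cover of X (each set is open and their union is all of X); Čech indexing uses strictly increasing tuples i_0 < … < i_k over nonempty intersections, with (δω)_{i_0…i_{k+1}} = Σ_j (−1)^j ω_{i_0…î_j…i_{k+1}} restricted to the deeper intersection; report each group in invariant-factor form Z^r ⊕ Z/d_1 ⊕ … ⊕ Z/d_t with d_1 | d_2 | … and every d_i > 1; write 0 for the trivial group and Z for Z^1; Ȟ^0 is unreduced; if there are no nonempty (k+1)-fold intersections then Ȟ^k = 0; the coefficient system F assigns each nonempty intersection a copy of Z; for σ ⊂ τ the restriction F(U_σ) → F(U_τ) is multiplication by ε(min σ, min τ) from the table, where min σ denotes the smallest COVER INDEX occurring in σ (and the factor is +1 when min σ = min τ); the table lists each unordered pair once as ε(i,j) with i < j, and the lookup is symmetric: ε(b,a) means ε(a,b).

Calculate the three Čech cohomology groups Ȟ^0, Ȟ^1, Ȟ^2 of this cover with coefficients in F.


nonempty overlaps:
  U12={p5} U13={p3} U14={p2} U15={p1} U23={p6,p7} U45={p4}
C dims 5,6; δ0: rk 5, SNF 1^4·2
degree 0: 5−5−0 = 0 → Ȟ^0 ≅ 0
degree 1: 6−0−5 = 1 plus torsion [2] → Ȟ^1 ≅ Z ⊕ Z/2
degree 2: 0−0−0 = 0 → Ȟ^2 ≅ 0

Ȟ^0 ≅ 0, Ȟ^1 ≅ Z ⊕ Z/2 and Ȟ^2 ≅ 0


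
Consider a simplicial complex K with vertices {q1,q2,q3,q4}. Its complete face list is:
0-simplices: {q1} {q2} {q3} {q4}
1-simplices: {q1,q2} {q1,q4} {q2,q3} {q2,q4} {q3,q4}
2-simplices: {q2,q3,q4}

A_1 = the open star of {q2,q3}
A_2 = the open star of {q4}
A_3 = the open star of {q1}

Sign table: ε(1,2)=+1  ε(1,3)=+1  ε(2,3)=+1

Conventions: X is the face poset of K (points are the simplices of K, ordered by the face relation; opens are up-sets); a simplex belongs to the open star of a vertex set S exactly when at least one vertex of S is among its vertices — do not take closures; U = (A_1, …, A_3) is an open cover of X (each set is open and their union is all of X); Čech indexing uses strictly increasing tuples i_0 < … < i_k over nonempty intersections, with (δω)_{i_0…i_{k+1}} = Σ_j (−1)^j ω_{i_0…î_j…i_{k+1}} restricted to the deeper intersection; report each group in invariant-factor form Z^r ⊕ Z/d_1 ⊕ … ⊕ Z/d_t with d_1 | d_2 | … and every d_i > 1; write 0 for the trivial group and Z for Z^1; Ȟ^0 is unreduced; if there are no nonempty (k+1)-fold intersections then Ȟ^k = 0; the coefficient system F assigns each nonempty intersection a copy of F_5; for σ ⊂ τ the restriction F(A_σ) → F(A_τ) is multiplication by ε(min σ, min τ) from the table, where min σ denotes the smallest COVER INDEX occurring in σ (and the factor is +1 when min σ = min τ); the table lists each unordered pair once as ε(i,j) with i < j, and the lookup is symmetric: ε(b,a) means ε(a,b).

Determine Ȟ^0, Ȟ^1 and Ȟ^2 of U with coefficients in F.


Ȟ^0(U;F) ≅ Z/5,  Ȟ^1(U;F) ≅ Z/5,  Ȟ^2(U;F) ≅ 0

nerve of the cover:
  A1={{q2},{q3},{q1,q2},{q2,q3},{q2,q4},{q3,q4},{q2,q3,q4}} A2={{q4},{q1,q4},{q2,q4},{q3,q4},{q2,q3,q4}} A3={{q1},{q1,q2},{q1,q4}}
  A12={{q2,q4},{q3,q4},{q2,q3,q4}} A13={{q1,q2}} A23={{q1,q4}}
C dims 3,3; δ0: rk_F5 2
Ȟ^0 = (3 − 2) − 0 = 1, so Ȟ^0 ≅ Z/5
Ȟ^1 = (3 − 0) − 2 = 1, so Ȟ^1 ≅ Z/5
Ȟ^2 = (0 − 0) − 0 = 0, so Ȟ^2 ≅ 0


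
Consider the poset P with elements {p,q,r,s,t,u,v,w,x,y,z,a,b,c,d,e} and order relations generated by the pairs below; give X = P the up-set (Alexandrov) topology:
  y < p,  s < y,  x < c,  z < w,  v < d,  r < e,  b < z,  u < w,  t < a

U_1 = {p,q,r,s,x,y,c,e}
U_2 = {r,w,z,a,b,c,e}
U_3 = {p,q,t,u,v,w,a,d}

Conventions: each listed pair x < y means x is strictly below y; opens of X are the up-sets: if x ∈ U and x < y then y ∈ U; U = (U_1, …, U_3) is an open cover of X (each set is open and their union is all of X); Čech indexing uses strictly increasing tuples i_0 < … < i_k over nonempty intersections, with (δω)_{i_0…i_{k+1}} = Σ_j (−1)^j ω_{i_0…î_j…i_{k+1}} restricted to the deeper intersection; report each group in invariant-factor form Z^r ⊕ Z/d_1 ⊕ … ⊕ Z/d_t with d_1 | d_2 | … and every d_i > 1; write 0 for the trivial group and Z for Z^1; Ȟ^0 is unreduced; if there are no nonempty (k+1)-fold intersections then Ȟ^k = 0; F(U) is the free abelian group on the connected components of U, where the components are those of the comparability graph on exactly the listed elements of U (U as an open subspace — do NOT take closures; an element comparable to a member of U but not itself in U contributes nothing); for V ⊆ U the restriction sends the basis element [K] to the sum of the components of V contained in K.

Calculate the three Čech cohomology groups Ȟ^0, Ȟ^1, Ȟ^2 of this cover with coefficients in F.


nonempty intersections:
  U12={r,c,e} U13={p,q} U23={w,a}
components per intersection:
  U1: {p,s,y} {q} {r,e} {x,c}
  U2: {r,e} {w,z,b} {a} {c}
  U3: {p} {q} {t,a} {u,w} {v,d}
  U12: {r,e} {c}
  U13: {p} {q}
  U23: {w} {a}
C dims 13,6; δ0: rk 6, SNF 1^6
Ȟ^0: (13−6)−0=7 ⇒ Z^7
Ȟ^1: (6−0)−6=0 ⇒ 0
Ȟ^2: (0−0)−0=0 ⇒ 0

Ȟ^0 = Z^7, Ȟ^1 = 0, Ȟ^2 = 0


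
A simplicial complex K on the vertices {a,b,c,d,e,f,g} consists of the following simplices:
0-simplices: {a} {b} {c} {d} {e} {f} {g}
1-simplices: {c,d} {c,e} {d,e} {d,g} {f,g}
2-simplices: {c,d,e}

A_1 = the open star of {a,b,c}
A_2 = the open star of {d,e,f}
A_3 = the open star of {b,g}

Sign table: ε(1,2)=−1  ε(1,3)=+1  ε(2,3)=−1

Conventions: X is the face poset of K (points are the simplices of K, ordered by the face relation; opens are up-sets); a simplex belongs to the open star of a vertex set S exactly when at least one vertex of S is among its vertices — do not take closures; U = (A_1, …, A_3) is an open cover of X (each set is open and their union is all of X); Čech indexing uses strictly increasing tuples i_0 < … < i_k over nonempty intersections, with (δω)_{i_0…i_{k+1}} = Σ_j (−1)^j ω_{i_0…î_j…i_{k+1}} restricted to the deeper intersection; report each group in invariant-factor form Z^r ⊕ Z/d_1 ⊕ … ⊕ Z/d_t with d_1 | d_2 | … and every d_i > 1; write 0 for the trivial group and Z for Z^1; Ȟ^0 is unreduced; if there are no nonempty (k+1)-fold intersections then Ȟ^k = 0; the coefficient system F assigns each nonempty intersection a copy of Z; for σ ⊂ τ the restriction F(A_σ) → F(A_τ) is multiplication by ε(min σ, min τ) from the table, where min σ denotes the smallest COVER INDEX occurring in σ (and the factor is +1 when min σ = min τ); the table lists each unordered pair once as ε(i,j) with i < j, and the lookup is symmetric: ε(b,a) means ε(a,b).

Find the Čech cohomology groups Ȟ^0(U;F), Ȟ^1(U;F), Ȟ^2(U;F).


cover nerve:
  A1={{a},{b},{c},{c,d},{c,e},{c,d,e}} A2={{d},{e},{f},{c,d},{c,e},{d,e},{d,g},{f,g},{c,d,e}} A3={{b},{g},{d,g},{f,g}}
  A12={{c,d},{c,e},{c,d,e}} A13={{b}} A23={{d,g},{f,g}}
C dims 3,3; δ0: rk 2, SNF 1^2
Ȟ^0: (3−2)−0=1 ⇒ Z
Ȟ^1: (3−0)−2=1 ⇒ Z
Ȟ^2: (0−0)−0=0 ⇒ 0

Ȟ^0 ≅ Z, Ȟ^1 ≅ Z and Ȟ^2 ≅ 0


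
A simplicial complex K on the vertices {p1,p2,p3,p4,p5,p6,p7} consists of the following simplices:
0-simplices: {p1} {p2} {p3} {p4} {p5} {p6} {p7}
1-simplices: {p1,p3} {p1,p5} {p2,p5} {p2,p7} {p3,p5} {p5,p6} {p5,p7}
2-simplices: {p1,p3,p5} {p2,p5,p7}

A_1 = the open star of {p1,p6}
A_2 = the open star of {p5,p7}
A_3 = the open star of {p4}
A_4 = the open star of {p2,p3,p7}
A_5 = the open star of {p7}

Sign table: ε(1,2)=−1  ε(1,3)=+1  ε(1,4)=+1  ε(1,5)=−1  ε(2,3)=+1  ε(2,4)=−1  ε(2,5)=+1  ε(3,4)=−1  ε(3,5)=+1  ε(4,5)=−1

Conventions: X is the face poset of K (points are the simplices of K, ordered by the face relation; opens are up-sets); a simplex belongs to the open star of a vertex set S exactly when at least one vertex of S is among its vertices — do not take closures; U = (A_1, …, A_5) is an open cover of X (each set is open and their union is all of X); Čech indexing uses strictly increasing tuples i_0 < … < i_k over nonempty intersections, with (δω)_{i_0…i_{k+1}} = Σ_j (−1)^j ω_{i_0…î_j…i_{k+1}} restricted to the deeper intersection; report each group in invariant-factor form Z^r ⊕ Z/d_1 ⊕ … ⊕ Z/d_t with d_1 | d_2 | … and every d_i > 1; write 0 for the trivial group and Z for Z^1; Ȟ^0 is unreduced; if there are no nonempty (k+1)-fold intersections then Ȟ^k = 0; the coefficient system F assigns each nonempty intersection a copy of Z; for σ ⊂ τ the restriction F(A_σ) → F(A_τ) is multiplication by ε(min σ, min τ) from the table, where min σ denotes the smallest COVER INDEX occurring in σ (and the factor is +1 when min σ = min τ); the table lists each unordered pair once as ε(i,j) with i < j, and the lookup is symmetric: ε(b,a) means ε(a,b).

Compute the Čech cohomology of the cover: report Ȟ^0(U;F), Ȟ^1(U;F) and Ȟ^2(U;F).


Ȟ^0 ≅ Z^2, Ȟ^1 ≅ 0, Ȟ^2 ≅ 0

nerve simplices:
  A1={{p1},{p6},{p1,p3},{p1,p5},{p5,p6},{p1,p3,p5}} A2={{p5},{p7},{p1,p5},{p2,p5},{p2,p7},{p3,p5},{p5,p6},{p5,p7},{p1,p3,p5},{p2,p5,p7}} A3={{p4}} A4={{p2},{p3},{p7},{p1,p3},{p2,p5},{p2,p7},{p3,p5},{p5,p7},{p1,p3,p5},{p2,p5,p7}} A5={{p7},{p2,p7},{p5,p7},{p2,p5,p7}}
  A12={{p1,p5},{p5,p6},{p1,p3,p5}} A14={{p1,p3},{p1,p3,p5}} A24={{p7},{p2,p5},{p2,p7},{p3,p5},{p5,p7},{p1,p3,p5},{p2,p5,p7}} A25={{p7},{p2,p7},{p5,p7},{p2,p5,p7}} A45={{p7},{p2,p7},{p5,p7},{p2,p5,p7}}
  A124={{p1,p3,p5}} A245={{p7},{p2,p7},{p5,p7},{p2,p5,p7}}
C dims 5,5,2; δ0: rk 3, SNF 1^3; δ1: rk 2, SNF 1^2
degree 0: 5−3−0 = 2 → Ȟ^0 ≅ Z^2
degree 1: 5−2−3 = 0 → Ȟ^1 ≅ 0
degree 2: 2−0−2 = 0 → Ȟ^2 ≅ 0


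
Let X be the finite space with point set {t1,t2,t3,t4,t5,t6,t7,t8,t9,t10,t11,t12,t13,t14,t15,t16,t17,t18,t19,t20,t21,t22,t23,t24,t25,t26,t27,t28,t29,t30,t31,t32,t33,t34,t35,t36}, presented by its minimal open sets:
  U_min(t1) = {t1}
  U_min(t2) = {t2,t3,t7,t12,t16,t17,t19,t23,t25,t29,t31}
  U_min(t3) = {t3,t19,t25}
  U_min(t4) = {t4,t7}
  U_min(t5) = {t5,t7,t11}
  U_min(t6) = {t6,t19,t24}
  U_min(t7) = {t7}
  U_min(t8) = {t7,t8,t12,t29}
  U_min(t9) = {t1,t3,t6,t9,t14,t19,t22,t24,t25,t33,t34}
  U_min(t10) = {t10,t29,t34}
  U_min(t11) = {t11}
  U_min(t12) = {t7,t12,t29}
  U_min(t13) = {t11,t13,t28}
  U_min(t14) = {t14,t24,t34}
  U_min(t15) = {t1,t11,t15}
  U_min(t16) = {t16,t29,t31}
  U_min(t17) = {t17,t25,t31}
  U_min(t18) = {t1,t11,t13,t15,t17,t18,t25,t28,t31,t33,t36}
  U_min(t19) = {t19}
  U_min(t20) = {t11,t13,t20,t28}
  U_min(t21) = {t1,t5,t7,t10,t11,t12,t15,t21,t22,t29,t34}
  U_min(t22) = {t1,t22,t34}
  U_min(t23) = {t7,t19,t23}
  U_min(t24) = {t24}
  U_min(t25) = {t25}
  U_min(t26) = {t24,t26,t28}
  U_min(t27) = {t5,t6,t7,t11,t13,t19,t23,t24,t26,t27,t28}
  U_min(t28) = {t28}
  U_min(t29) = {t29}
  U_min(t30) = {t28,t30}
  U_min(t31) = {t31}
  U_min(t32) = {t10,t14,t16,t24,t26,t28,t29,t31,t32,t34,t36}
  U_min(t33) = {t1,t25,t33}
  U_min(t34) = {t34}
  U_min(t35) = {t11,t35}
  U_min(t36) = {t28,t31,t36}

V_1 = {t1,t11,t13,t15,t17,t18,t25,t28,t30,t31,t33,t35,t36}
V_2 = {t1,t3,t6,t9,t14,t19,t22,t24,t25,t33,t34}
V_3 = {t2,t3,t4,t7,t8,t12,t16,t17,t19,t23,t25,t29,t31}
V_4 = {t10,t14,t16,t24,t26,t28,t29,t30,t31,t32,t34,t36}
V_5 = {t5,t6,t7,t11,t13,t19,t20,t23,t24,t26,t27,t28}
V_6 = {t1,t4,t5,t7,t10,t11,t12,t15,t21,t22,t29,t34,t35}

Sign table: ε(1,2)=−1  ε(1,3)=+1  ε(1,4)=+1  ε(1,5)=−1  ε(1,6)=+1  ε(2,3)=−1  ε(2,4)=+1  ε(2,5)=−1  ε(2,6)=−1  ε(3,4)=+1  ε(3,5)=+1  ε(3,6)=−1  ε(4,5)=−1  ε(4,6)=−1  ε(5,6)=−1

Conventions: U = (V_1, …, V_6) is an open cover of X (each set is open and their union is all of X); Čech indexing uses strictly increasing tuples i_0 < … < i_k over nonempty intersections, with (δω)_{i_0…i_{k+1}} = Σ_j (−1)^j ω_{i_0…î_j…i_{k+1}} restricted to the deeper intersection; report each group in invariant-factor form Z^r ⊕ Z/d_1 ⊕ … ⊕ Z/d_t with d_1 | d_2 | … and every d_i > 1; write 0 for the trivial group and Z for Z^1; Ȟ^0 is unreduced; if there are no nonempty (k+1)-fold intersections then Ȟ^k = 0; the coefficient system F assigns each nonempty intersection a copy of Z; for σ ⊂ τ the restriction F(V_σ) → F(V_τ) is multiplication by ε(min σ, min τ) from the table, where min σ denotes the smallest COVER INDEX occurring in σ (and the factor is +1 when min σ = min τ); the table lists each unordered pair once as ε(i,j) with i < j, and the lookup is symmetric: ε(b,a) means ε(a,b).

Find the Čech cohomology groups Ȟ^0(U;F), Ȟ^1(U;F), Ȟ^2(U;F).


Ȟ^0 ≅ 0,  Ȟ^1 ≅ Z/2,  Ȟ^2 ≅ Z

nerve of the cover:
  V12={t1,t25,t33} V13={t17,t25,t31} V14={t28,t30,t31,t36} V15={t11,t13,t28} V16={t1,t11,t15,t35} V23={t3,t19,t25} V24={t14,t24,t34} V25={t6,t19,t24} V26={t1,t22,t34} V34={t16,t29,t31} V35={t7,t19,t23} V36={t4,t7,t12,t29} V45={t24,t26,t28} V46={t10,t29,t34} V56={t5,t7,t11}
  V123={t25} V126={t1} V134={t31} V145={t28} V156={t11} V235={t19} V245={t24} V246={t34} V346={t29} V356={t7}
C dims 6,15,10; δ0: rk 6, SNF 1^5·2; δ1: rk 9, SNF 1^9
Ȟ^0 = (6 − 6) − 0 = 0, so Ȟ^0 ≅ 0
Ȟ^1 = (15 − 9) − 6 = 0 plus torsion [2], so Ȟ^1 ≅ Z/2
Ȟ^2 = (10 − 0) − 9 = 1, so Ȟ^2 ≅ Z


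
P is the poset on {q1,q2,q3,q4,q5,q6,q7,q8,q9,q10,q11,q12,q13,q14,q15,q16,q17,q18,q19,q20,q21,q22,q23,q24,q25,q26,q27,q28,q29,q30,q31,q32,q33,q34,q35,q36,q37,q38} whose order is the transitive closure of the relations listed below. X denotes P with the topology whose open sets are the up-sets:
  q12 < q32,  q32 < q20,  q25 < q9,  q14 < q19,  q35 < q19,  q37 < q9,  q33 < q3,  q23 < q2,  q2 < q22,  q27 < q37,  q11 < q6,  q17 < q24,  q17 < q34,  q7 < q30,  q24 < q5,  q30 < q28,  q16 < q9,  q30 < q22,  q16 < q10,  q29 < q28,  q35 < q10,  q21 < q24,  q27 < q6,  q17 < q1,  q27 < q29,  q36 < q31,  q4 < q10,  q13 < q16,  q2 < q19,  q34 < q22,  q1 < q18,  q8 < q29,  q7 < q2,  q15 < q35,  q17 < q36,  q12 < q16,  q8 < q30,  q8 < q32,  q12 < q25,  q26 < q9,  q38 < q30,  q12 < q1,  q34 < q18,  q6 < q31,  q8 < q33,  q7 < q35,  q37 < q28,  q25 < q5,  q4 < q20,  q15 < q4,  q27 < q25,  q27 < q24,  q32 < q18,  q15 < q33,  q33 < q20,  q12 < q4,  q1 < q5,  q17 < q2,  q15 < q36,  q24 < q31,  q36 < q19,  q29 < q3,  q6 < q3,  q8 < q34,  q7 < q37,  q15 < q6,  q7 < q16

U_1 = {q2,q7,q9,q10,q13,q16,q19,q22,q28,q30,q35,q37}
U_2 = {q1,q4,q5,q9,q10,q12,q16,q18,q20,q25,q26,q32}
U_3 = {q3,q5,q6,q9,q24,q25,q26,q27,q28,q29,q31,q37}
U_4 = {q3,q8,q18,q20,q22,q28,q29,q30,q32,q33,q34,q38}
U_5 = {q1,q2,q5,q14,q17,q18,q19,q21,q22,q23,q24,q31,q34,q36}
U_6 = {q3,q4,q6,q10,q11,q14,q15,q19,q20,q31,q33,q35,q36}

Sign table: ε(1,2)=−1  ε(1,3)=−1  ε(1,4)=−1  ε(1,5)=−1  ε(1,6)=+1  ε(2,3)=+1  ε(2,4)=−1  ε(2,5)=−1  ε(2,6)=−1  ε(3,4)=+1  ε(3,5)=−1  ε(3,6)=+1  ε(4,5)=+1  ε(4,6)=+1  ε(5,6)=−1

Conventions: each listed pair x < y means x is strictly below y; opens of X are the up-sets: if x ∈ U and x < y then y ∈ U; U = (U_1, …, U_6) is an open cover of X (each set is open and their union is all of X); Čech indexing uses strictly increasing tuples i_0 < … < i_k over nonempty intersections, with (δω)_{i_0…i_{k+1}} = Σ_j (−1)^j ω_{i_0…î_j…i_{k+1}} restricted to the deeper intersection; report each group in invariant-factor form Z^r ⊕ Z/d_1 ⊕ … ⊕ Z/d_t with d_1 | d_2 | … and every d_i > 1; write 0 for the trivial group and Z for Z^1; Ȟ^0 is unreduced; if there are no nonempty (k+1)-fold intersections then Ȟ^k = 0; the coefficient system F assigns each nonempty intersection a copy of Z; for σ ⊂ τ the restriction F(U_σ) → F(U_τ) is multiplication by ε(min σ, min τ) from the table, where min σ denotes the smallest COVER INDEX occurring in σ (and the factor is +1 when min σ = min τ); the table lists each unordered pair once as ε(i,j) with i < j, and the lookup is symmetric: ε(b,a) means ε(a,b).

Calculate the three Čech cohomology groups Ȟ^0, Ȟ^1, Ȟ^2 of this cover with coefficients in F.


nerve of the cover:
  U12={q9,q10,q16} U13={q9,q28,q37} U14={q22,q28,q30} U15={q2,q19,q22} U16={q10,q19,q35} U23={q5,q9,q25,q26} U24={q18,q20,q32} U25={q1,q5,q18} U26={q4,q10,q20} U34={q3,q28,q29} U35={q5,q24,q31} U36={q3,q6,q31} U45={q18,q22,q34} U46={q3,q20,q33} U56={q14,q19,q31,q36}
  U123={q9} U126={q10} U134={q28} U145={q22} U156={q19} U235={q5} U245={q18} U246={q20} U346={q3} U356={q31}
C dims 6,15,10; δ0: rk 6, SNF 1^5·2; δ1: rk 9, SNF 1^9
Ȟ^0 = (6 − 6) − 0 = 0, so Ȟ^0 ≅ 0
Ȟ^1 = (15 − 9) − 6 = 0 plus torsion [2], so Ȟ^1 ≅ Z/2
Ȟ^2 = (10 − 0) − 9 = 1, so Ȟ^2 ≅ Z

Ȟ^0 = 0, Ȟ^1 = Z/2, Ȟ^2 = Z


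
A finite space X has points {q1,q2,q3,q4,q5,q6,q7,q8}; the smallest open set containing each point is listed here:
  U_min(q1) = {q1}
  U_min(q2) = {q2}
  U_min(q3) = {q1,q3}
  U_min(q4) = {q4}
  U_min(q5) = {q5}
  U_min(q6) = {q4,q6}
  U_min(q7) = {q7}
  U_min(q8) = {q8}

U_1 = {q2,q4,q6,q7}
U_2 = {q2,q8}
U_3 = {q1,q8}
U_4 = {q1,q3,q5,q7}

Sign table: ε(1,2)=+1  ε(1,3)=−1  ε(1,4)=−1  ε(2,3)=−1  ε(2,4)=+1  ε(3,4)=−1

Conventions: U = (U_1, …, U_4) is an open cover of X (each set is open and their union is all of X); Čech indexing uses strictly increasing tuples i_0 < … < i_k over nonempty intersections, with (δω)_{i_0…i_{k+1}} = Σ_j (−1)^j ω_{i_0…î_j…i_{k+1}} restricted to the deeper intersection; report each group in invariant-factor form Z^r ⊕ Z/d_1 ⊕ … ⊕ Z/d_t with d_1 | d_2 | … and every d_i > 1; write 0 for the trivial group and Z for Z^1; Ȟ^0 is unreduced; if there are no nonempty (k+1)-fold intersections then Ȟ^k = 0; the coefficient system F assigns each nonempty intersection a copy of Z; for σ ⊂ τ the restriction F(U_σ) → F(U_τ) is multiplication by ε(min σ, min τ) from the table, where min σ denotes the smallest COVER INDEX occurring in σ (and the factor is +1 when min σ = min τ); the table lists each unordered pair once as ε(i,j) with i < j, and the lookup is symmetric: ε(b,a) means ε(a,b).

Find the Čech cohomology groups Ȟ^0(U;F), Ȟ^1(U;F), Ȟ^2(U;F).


Ȟ^0(U;F) ≅ 0,  Ȟ^1(U;F) ≅ Z/2,  Ȟ^2(U;F) ≅ 0

nonempty intersections:
  U12={q2} U14={q7} U23={q8} U34={q1}
C dims 4,4; δ0: rk 4, SNF 1^3·2
Ȟ^0: (4−4)−0=0 ⇒ 0
Ȟ^1: (4−0)−4=0 plus torsion [2] ⇒ Z/2
Ȟ^2: (0−0)−0=0 ⇒ 0


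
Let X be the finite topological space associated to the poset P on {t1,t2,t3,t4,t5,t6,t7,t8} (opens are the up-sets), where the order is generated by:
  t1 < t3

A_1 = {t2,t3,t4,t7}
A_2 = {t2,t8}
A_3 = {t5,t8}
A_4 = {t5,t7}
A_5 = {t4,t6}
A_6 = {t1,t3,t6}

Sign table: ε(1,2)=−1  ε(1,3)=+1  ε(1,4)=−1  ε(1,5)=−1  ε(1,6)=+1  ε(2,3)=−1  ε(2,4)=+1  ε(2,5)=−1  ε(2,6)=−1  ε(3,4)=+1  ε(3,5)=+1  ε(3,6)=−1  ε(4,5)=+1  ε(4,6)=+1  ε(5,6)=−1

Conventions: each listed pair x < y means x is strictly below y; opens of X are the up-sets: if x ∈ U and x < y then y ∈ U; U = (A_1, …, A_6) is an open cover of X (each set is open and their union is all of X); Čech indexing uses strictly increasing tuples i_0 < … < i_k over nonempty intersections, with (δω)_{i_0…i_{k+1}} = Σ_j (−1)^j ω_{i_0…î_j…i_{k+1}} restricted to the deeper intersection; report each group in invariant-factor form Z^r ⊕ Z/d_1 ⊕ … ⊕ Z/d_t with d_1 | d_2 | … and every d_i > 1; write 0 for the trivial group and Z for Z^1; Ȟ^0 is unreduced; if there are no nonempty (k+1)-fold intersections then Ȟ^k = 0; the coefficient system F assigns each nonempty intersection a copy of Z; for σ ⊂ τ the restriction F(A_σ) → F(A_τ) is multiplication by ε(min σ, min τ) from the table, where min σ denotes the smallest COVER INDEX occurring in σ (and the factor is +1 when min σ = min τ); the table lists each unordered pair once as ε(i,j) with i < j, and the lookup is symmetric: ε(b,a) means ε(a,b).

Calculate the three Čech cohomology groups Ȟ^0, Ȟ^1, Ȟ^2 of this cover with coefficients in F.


Ȟ^0(U;F) ≅ 0; Ȟ^1(U;F) ≅ Z ⊕ Z/2; Ȟ^2(U;F) ≅ 0

nerve simplices:
  A12={t2} A14={t7} A15={t4} A16={t3} A23={t8} A34={t5} A56={t6}
C dims 6,7; δ0: rk 6, SNF 1^5·2
degree 0: 6−6−0 = 0 → Ȟ^0 ≅ 0
degree 1: 7−0−6 = 1 plus torsion [2] → Ȟ^1 ≅ Z ⊕ Z/2
degree 2: 0−0−0 = 0 → Ȟ^2 ≅ 0


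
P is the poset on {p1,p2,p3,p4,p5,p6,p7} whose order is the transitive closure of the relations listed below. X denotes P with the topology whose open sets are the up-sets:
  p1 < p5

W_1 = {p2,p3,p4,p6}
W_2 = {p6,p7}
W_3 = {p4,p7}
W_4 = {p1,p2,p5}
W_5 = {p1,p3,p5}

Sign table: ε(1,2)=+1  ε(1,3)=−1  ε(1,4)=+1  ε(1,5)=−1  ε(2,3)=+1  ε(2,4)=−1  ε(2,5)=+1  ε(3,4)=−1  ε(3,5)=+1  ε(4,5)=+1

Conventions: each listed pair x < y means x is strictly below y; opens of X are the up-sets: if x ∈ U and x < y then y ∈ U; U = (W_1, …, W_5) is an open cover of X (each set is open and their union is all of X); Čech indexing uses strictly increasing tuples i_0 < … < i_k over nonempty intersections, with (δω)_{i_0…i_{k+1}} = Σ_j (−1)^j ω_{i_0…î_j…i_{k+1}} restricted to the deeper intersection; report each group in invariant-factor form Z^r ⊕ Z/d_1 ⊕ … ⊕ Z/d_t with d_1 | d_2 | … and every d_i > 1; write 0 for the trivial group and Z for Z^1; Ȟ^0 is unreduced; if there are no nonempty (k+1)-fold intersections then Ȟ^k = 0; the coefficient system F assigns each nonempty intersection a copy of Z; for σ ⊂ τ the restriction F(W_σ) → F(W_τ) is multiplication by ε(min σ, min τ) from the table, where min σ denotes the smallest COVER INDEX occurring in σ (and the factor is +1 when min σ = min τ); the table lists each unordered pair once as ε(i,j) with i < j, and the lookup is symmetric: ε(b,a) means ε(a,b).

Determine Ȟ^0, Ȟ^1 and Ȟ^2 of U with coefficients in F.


Ȟ^0 ≅ 0, Ȟ^1 ≅ Z ⊕ Z/2, Ȟ^2 ≅ 0

nerve of the cover:
  W12={p6} W13={p4} W14={p2} W15={p3} W23={p7} W45={p1,p5}
C dims 5,6; δ0: rk 5, SNF 1^4·2
Ȟ^0 = (5 − 5) − 0 = 0, so Ȟ^0 ≅ 0
Ȟ^1 = (6 − 0) − 5 = 1 plus torsion [2], so Ȟ^1 ≅ Z ⊕ Z/2
Ȟ^2 = (0 − 0) − 0 = 0, so Ȟ^2 ≅ 0


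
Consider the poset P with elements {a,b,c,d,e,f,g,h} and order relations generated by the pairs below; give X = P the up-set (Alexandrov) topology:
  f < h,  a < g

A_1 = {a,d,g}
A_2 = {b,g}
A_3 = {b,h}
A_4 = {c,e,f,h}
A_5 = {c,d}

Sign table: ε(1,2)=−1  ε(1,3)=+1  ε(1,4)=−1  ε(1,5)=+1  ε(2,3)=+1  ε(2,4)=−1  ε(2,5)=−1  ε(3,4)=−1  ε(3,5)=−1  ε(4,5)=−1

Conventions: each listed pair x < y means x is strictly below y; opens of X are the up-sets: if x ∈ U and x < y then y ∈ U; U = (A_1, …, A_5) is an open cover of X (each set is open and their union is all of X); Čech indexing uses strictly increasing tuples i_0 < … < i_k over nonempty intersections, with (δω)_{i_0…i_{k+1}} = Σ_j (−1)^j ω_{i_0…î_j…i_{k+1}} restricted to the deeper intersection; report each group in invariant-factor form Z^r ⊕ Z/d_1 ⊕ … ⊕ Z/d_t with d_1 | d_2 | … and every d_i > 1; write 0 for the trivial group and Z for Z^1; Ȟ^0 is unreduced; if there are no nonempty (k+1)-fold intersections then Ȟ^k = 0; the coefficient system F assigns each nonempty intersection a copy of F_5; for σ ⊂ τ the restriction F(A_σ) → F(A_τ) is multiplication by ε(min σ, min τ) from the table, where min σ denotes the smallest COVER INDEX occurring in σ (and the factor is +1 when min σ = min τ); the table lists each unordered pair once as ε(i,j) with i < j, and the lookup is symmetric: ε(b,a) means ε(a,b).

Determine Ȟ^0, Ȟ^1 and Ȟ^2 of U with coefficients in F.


cover nerve:
  A12={g} A15={d} A23={b} A34={h} A45={c}
C dims 5,5; δ0: rk_F5 5
Ȟ^0: (5−5)−0=0 ⇒ 0
Ȟ^1: (5−0)−5=0 ⇒ 0
Ȟ^2: (0−0)−0=0 ⇒ 0

Ȟ^0 = 0, Ȟ^1 = 0 and Ȟ^2 = 0
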